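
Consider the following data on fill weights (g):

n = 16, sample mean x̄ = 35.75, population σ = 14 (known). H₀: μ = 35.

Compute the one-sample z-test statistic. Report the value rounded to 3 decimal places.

test statistic = 0.214

SE = σ/√n = 14/√16 = 3.5000
z = (x̄−μ₀)/SE = (35.75−35)/3.5000 = 0.2143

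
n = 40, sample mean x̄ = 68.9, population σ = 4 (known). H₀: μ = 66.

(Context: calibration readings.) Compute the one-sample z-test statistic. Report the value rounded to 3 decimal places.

SE = σ/√n = 4/√40 = 0.6325
z = (x̄−μ₀)/SE = (68.9−66)/0.6325 = 4.5853

test statistic = 4.585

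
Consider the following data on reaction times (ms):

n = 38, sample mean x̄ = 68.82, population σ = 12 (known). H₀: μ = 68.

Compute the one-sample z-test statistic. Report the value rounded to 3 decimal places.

test statistic = 0.421

SE = σ/√n = 12/√38 = 1.9467
z = (x̄−μ₀)/SE = (68.82−68)/1.9467 = 0.4212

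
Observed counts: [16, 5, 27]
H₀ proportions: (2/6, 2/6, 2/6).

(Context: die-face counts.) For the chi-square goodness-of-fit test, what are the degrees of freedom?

degrees of freedom = 2

df = k − 1 = 3 − 1 = 2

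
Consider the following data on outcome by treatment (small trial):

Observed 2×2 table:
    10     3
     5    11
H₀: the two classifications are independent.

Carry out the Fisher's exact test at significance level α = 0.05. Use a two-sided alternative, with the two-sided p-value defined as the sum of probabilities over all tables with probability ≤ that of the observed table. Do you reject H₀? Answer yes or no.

Margins: r₁=13, r₂=16, c₁=15, c₂=14, n=29
p_obs = C(13,10)·C(16,5)/C(29,15); sum pmf over tables with pmf ≤ p_obs
p-value (two-sided) = 0.02533
At α=0.05: p < α → reject H₀

reject H₀: yes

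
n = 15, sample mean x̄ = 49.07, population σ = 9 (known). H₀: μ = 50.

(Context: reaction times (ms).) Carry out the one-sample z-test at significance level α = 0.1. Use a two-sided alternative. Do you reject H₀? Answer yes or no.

reject H₀: no

SE = σ/√n = 9/√15 = 2.3238
z = (x̄−μ₀)/SE = (49.07−50)/2.3238 = -0.4002
p-value (two-sided) = 0.68900
At α=0.1: p ≥ α → fail to reject H₀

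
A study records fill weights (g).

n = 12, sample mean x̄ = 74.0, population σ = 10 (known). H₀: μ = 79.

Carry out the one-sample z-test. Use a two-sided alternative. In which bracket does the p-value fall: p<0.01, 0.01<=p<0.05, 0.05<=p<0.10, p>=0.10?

SE = σ/√n = 10/√12 = 2.8868
z = (x̄−μ₀)/SE = (74.0−79)/2.8868 = -1.7321
p-value (two-sided) = 0.08326
→ bracket: 0.05<=p<0.10

p-value bracket: 0.05<=p<0.10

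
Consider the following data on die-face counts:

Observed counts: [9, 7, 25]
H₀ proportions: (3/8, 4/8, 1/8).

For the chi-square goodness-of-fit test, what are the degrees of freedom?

df = k − 1 = 3 − 1 = 2

degrees of freedom = 2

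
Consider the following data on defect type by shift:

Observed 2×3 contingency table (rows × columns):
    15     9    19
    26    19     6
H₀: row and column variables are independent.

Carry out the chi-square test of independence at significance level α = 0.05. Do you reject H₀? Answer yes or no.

reject H₀: yes

Row totals [43, 51], col totals [41, 28, 25], n=94
χ² = (15−18.76)²/18.76 + (9−12.81)²/12.81 + (19−11.44)²/11.44 + (26−22.24)²/22.24 + (19−15.19)²/15.19 + (6−13.56)²/13.56 = 12.6937
df = 2
p-value (upper-tail) = 0.00175
At α=0.05: p < α → reject H₀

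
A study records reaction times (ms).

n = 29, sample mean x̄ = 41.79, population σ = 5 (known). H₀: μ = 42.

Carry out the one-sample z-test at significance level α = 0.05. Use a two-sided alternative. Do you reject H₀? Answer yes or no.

SE = σ/√n = 5/√29 = 0.9285
z = (x̄−μ₀)/SE = (41.79−42)/0.9285 = -0.2262
p-value (two-sided) = 0.82106
At α=0.05: p ≥ α → fail to reject H₀

reject H₀: no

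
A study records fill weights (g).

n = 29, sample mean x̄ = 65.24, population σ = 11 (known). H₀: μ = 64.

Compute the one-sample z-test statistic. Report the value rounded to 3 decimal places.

test statistic = 0.607

SE = σ/√n = 11/√29 = 2.0426
z = (x̄−μ₀)/SE = (65.24−64)/2.0426 = 0.6071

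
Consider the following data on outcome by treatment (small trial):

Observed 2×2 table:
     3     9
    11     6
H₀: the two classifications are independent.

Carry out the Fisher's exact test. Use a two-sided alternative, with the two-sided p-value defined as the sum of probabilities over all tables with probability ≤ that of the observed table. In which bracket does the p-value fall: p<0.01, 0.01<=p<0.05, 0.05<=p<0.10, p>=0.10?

Margins: r₁=12, r₂=17, c₁=14, c₂=15, n=29
p_obs = C(12,3)·C(17,11)/C(29,14); sum pmf over tables with pmf ≤ p_obs
p-value (two-sided) = 0.06043
→ bracket: 0.05<=p<0.10

p-value bracket: 0.05<=p<0.10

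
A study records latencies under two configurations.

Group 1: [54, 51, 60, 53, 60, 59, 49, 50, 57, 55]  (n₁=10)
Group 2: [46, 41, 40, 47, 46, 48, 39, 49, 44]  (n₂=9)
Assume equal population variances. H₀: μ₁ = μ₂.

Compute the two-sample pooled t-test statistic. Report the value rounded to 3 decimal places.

x̄₁=54.800, s₁=4.104, n₁=10
x̄₂=44.444, s₂=3.644, n₂=9
s_p² = [9·4.104² + 8·3.644²]/17 = 15.1660
SE = √(s_p²·(1/10+1/9)) = 1.7893
t = (54.800−44.444)/1.7893 = 5.7874
df = 17

test statistic = 5.787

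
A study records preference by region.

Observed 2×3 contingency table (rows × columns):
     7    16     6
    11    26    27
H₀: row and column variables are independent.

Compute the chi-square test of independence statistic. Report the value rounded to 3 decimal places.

test statistic = 4.033

Row totals [29, 64], col totals [18, 42, 33], n=93
χ² = (7−5.61)²/5.61 + (16−13.10)²/13.10 + (6−10.29)²/10.29 + (11−12.39)²/12.39 + (26−28.90)²/28.90 + (27−22.71)²/22.71 = 4.0326
df = 2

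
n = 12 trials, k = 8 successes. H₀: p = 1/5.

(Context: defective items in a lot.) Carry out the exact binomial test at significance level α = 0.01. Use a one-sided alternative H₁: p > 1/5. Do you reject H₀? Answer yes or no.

Exact binomial: n=12, k=8, p₀=1/5=0.2000
P(X≥8) from Σ C(n,i)·p₀^i·(1−p₀)^(n−i)
p-value (one-sided, H₁ greater) = 0.00058
At α=0.01: p < α → reject H₀

reject H₀: yes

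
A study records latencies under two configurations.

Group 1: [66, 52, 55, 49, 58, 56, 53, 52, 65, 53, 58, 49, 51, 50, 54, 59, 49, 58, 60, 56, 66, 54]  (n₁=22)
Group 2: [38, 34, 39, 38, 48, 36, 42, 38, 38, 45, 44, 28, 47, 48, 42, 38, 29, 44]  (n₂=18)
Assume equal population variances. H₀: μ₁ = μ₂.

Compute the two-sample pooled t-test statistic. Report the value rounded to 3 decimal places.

test statistic = 9.004

x̄₁=55.591, s₁=5.261, n₁=22
x̄₂=39.778, s₂=5.837, n₂=18
s_p² = [21·5.261² + 17·5.837²]/38 = 30.5376
SE = √(s_p²·(1/22+1/18)) = 1.7563
t = (55.591−39.778)/1.7563 = 9.0036
df = 38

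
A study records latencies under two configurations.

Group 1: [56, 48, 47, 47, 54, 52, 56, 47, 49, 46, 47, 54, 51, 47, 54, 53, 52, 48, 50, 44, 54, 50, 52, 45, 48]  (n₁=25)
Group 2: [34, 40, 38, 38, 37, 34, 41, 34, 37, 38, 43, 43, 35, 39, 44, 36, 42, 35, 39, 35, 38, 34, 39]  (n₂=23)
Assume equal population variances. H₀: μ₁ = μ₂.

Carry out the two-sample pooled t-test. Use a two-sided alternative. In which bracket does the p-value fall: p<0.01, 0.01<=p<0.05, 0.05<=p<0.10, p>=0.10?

x̄₁=50.040, s₁=3.494, n₁=25
x̄₂=37.957, s₂=3.126, n₂=23
s_p² = [24·3.494² + 22·3.126²]/46 = 11.0417
SE = √(s_p²·(1/25+1/23)) = 0.9601
t = (50.040−37.957)/0.9601 = 12.5860
df = 46
p-value (two-sided) = 0.00000
→ bracket: p<0.01

p-value bracket: p<0.01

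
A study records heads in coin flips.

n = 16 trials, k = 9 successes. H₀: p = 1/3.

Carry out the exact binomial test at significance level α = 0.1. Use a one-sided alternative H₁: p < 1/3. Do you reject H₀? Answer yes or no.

Exact binomial: n=16, k=9, p₀=1/3=0.3333
P(X≤9) from Σ C(n,i)·p₀^i·(1−p₀)^(n−i)
p-value (one-sided, H₁ less) = 0.98405
At α=0.1: p ≥ α → fail to reject H₀

reject H₀: no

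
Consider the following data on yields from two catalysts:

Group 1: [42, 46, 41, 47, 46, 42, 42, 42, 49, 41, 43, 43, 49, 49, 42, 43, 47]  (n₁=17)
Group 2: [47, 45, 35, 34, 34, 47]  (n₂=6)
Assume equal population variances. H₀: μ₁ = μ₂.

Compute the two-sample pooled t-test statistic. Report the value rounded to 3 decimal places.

x̄₁=44.353, s₁=2.957, n₁=17
x̄₂=40.333, s₂=6.623, n₂=6
s_p² = [16·2.957² + 5·6.623²]/21 = 17.1055
SE = √(s_p²·(1/17+1/6)) = 1.9640
t = (44.353−40.333)/1.9640 = 2.0467
df = 21

test statistic = 2.047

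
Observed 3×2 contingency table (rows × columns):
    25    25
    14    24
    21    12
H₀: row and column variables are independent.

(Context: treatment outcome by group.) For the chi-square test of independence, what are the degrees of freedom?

df = (r−1)(c−1) = (3−1)·(2−1) = 2

degrees of freedom = 2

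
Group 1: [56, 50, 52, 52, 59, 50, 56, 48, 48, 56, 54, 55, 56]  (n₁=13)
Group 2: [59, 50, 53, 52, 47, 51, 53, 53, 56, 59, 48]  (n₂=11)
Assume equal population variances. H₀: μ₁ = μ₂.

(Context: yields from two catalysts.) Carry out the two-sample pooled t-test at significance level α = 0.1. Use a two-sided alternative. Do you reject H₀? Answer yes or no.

reject H₀: no

x̄₁=53.231, s₁=3.492, n₁=13
x̄₂=52.818, s₂=3.945, n₂=11
s_p² = [12·3.492² + 10·3.945²]/22 = 13.7247
SE = √(s_p²·(1/13+1/11)) = 1.5177
t = (53.231−52.818)/1.5177 = 0.2718
df = 22
p-value (two-sided) = 0.78827
At α=0.1: p ≥ α → fail to reject H₀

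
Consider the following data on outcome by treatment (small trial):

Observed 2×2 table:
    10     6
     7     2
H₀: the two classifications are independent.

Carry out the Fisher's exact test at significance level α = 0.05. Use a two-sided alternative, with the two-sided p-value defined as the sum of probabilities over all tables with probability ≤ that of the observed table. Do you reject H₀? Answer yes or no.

reject H₀: no

Margins: r₁=16, r₂=9, c₁=17, c₂=8, n=25
p_obs = C(16,10)·C(9,7)/C(25,17); sum pmf over tables with pmf ≤ p_obs
p-value (two-sided) = 0.66076
At α=0.05: p ≥ α → fail to reject H₀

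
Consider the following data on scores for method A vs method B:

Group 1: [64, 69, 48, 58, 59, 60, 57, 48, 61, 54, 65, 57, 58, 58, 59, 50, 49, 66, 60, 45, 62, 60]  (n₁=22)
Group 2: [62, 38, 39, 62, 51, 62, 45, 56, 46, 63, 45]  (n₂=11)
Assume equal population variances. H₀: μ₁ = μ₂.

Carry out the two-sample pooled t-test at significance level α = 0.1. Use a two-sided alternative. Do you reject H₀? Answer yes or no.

x̄₁=57.591, s₁=6.314, n₁=22
x̄₂=51.727, s₂=9.676, n₂=11
s_p² = [21·6.314² + 10·9.676²]/31 = 57.2097
SE = √(s_p²·(1/22+1/11)) = 2.7931
t = (57.591−51.727)/2.7931 = 2.0993
df = 31
p-value (two-sided) = 0.04402
At α=0.1: p < α → reject H₀

reject H₀: yes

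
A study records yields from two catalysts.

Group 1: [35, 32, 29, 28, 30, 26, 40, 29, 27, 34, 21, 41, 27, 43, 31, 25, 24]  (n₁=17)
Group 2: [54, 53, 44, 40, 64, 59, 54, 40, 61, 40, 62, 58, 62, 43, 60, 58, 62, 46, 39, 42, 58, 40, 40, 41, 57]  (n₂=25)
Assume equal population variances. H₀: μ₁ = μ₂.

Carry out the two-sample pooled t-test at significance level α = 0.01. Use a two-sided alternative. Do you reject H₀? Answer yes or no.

x̄₁=30.706, s₁=6.172, n₁=17
x̄₂=51.080, s₂=9.242, n₂=25
s_p² = [16·6.172² + 24·9.242²]/40 = 66.4842
SE = √(s_p²·(1/17+1/25)) = 2.5632
t = (30.706−51.080)/2.5632 = -7.9486
df = 40
p-value (two-sided) = 0.00000
At α=0.01: p < α → reject H₀

reject H₀: yes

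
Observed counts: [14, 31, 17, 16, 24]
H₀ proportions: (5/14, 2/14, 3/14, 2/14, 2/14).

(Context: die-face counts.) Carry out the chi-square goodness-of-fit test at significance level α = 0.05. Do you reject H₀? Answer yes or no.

n = 102; E_i = n·p_i = [36.43, 14.57, 21.86, 14.57, 14.57]
χ² = (14−36.43)²/36.43 + (31−14.57)²/14.57 + (17−21.86)²/21.86 + (16−14.57)²/14.57 + (24−14.57)²/14.57 = 39.6516
df = 4
p-value (upper-tail) = 0.00000
At α=0.05: p < α → reject H₀

reject H₀: yes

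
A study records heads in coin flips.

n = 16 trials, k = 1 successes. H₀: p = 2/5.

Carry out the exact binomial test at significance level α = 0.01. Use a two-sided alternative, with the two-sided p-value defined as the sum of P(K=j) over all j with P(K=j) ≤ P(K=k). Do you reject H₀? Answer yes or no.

reject H₀: yes

Exact binomial: n=16, k=1, p₀=2/5=0.4000
P(X=j) = C(n,j)·p₀^j·(1−p₀)^(n−j); p = Σ P(X=j) over j with P(X=j) ≤ P(X=1)
p-value (two-sided) = 0.00423
At α=0.01: p < α → reject H₀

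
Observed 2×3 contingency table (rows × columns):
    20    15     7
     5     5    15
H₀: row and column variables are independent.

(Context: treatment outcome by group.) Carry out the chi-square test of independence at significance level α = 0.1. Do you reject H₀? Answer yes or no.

reject H₀: yes

Row totals [42, 25], col totals [25, 20, 22], n=67
χ² = (20−15.67)²/15.67 + (15−12.54)²/12.54 + (7−13.79)²/13.79 + (5−9.33)²/9.33 + (5−7.46)²/7.46 + (15−8.21)²/8.21 = 13.4624
df = 2
p-value (upper-tail) = 0.00119
At α=0.1: p < α → reject H₀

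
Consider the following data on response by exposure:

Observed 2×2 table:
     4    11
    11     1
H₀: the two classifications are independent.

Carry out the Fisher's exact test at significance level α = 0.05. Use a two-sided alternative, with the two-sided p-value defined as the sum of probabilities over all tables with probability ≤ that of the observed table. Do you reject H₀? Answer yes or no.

reject H₀: yes

Margins: r₁=15, r₂=12, c₁=15, c₂=12, n=27
p_obs = C(15,4)·C(12,11)/C(27,15); sum pmf over tables with pmf ≤ p_obs
p-value (two-sided) = 0.00138
At α=0.05: p < α → reject H₀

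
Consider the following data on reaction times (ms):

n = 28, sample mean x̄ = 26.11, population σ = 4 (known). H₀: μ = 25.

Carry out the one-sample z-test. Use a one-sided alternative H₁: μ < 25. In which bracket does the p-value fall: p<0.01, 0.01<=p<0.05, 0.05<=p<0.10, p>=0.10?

p-value bracket: p>=0.10

SE = σ/√n = 4/√28 = 0.7559
z = (x̄−μ₀)/SE = (26.11−25)/0.7559 = 1.4684
p-value (one-sided, H₁ less) = 0.92900
→ bracket: p>=0.10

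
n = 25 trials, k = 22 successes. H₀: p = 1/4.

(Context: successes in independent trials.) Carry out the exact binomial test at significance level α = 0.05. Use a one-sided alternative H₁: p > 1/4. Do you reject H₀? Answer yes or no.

reject H₀: yes

Exact binomial: n=25, k=22, p₀=1/4=0.2500
P(X≥22) from Σ C(n,i)·p₀^i·(1−p₀)^(n−i)
p-value (one-sided, H₁ greater) = 0.00000
At α=0.05: p < α → reject H₀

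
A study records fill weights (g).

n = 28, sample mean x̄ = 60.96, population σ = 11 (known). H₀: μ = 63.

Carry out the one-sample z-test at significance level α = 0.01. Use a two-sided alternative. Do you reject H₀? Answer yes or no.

reject H₀: no

SE = σ/√n = 11/√28 = 2.0788
z = (x̄−μ₀)/SE = (60.96−63)/2.0788 = -0.9813
p-value (two-sided) = 0.32643
At α=0.01: p ≥ α → fail to reject H₀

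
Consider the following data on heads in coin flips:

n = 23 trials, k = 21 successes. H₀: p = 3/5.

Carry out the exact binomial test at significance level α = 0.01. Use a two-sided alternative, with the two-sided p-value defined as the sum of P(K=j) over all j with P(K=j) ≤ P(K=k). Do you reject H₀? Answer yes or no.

Exact binomial: n=23, k=21, p₀=3/5=0.6000
P(X=j) = C(n,j)·p₀^j·(1−p₀)^(n−j); p = Σ P(X=j) over j with P(X=j) ≤ P(X=21)
p-value (two-sided) = 0.00204
At α=0.01: p < α → reject H₀

reject H₀: yes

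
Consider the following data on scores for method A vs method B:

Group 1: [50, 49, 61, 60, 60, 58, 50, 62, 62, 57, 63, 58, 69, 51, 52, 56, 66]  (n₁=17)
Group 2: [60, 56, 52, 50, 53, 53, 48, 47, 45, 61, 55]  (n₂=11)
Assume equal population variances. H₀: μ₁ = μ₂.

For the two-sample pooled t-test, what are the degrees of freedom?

df = n₁ + n₂ − 2 = 17 + 11 − 2 = 26

degrees of freedom = 26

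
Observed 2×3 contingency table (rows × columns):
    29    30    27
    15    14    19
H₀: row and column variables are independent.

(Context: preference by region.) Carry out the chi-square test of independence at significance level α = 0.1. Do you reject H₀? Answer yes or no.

Row totals [86, 48], col totals [44, 44, 46], n=134
χ² = (29−28.24)²/28.24 + (30−28.24)²/28.24 + (27−29.52)²/29.52 + (15−15.76)²/15.76 + (14−15.76)²/15.76 + (19−16.48)²/16.48 = 0.9656
df = 2
p-value (upper-tail) = 0.61707
At α=0.1: p ≥ α → fail to reject H₀

reject H₀: no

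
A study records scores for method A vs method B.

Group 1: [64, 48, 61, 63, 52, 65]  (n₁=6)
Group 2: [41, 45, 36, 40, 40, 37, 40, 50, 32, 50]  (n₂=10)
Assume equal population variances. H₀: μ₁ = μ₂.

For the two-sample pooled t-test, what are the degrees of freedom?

df = n₁ + n₂ − 2 = 6 + 10 − 2 = 14

degrees of freedom = 14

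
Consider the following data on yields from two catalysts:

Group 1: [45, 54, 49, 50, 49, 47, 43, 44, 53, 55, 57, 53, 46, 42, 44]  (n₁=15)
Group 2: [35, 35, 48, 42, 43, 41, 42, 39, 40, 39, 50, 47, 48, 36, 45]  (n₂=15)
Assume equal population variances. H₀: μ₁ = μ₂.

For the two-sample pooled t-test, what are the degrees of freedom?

degrees of freedom = 28

df = n₁ + n₂ − 2 = 15 + 15 − 2 = 28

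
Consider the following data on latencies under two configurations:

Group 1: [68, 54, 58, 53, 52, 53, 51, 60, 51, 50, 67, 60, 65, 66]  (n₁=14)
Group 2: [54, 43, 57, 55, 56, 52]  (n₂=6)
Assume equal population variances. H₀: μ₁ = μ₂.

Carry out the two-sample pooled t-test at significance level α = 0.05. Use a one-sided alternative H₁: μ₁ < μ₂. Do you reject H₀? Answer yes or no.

reject H₀: no

x̄₁=57.714, s₁=6.592, n₁=14
x̄₂=52.833, s₂=5.115, n₂=6
s_p² = [13·6.592² + 5·5.115²]/18 = 38.6495
SE = √(s_p²·(1/14+1/6)) = 3.0335
t = (57.714−52.833)/3.0335 = 1.6090
df = 18
p-value (one-sided, H₁ less) = 0.93749
At α=0.05: p ≥ α → fail to reject H₀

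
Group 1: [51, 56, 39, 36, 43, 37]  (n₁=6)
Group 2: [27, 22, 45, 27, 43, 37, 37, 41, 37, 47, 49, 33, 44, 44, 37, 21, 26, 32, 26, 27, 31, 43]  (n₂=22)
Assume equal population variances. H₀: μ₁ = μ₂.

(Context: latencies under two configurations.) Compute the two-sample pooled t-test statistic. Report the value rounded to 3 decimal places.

test statistic = 2.155

x̄₁=43.667, s₁=8.140, n₁=6
x̄₂=35.273, s₂=8.531, n₂=22
s_p² = [5·8.140² + 21·8.531²]/26 = 71.5268
SE = √(s_p²·(1/6+1/22)) = 3.8952
t = (43.667−35.273)/3.8952 = 2.1550
df = 26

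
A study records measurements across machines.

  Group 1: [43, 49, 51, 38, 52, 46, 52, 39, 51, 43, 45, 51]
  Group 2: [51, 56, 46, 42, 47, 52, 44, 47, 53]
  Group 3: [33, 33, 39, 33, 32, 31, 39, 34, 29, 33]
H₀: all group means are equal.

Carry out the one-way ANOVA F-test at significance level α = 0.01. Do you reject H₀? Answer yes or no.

Group means [46.67, 48.67, 33.60], grand mean 43.032
SSB = Σnᵢ(x̄ᵢ−x̄)² = 1333.901; SSW = ΣΣ(x−x̄ᵢ)² = 541.067
MSB = 1333.901/2 = 666.9505; MSW = 541.067/28 = 19.3238
F = MSB/MSW = 34.5144
df = (2, 28)
p-value (upper-tail) = 0.00000
At α=0.01: p < α → reject H₀

reject H₀: yes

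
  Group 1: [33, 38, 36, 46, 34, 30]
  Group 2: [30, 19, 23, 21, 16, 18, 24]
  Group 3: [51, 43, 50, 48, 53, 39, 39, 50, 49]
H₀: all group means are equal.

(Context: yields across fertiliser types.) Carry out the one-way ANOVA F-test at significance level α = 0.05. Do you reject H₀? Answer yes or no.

reject H₀: yes

Group means [36.17, 21.57, 46.89], grand mean 35.909
SSB = Σnᵢ(x̄ᵢ−x̄)² = 2524.382; SSW = ΣΣ(x−x̄ᵢ)² = 501.437
MSB = 2524.382/2 = 1262.1908; MSW = 501.437/19 = 26.3914
F = MSB/MSW = 47.8258
df = (2, 19)
p-value (upper-tail) = 0.00000
At α=0.05: p < α → reject H₀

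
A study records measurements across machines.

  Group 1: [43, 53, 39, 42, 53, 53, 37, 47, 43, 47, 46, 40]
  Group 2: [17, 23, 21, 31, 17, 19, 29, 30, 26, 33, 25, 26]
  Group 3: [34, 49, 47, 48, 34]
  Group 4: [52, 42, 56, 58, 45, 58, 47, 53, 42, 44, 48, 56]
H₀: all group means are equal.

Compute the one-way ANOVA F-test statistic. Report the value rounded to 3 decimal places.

test statistic = 40.777

Group means [45.25, 24.75, 42.40, 50.08], grand mean 40.317
SSB = Σnᵢ(x̄ᵢ−x̄)² = 4366.261; SSW = ΣΣ(x−x̄ᵢ)² = 1320.617
MSB = 4366.261/3 = 1455.4205; MSW = 1320.617/37 = 35.6923
F = MSB/MSW = 40.7768
df = (3, 37)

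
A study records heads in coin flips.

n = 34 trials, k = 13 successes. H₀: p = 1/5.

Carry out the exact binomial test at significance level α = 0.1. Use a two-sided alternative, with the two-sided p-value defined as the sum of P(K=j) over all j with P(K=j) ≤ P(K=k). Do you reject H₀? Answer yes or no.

Exact binomial: n=34, k=13, p₀=1/5=0.2000
P(X=j) = C(n,j)·p₀^j·(1−p₀)^(n−j); p = Σ P(X=j) over j with P(X=j) ≤ P(X=13)
p-value (two-sided) = 0.01568
At α=0.1: p < α → reject H₀

reject H₀: yes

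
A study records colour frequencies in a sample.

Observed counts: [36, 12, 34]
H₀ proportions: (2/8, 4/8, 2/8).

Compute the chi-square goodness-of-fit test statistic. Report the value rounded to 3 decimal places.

test statistic = 41.122

n = 82; E_i = n·p_i = [20.50, 41.00, 20.50]
χ² = (36−20.50)²/20.50 + (12−41.00)²/41.00 + (34−20.50)²/20.50 = 41.1220
df = 2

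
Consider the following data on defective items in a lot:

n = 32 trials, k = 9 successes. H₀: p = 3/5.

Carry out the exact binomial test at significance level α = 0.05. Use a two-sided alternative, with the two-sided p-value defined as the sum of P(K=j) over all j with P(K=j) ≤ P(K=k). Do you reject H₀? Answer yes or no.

Exact binomial: n=32, k=9, p₀=3/5=0.6000
P(X=j) = C(n,j)·p₀^j·(1−p₀)^(n−j); p = Σ P(X=j) over j with P(X=j) ≤ P(X=9)
p-value (two-sided) = 0.00040
At α=0.05: p < α → reject H₀

reject H₀: yes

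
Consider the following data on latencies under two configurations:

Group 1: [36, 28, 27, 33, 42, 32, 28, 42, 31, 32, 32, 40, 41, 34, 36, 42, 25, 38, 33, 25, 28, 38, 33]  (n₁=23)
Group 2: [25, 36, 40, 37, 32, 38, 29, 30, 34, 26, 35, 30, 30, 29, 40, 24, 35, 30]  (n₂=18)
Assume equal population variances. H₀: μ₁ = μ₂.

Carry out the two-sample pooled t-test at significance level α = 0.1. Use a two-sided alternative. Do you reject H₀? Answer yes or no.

x̄₁=33.739, s₁=5.471, n₁=23
x̄₂=32.222, s₂=4.906, n₂=18
s_p² = [22·5.471² + 17·4.906²]/39 = 27.3730
SE = √(s_p²·(1/23+1/18)) = 1.6465
t = (33.739−32.222)/1.6465 = 0.9213
df = 39
p-value (two-sided) = 0.36255
At α=0.1: p ≥ α → fail to reject H₀

reject H₀: no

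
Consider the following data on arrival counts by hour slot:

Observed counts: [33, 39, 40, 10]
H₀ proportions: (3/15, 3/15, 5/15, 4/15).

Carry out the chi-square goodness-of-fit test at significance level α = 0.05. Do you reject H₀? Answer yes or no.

reject H₀: yes

n = 122; E_i = n·p_i = [24.40, 24.40, 40.67, 32.53]
χ² = (33−24.40)²/24.40 + (39−24.40)²/24.40 + (40−40.67)²/40.67 + (10−32.53)²/32.53 = 27.3852
df = 3
p-value (upper-tail) = 0.00000
At α=0.05: p < α → reject H₀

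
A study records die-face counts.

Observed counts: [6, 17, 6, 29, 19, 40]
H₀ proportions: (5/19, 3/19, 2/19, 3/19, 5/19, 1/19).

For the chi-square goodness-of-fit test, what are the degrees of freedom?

degrees of freedom = 5

df = k − 1 = 6 − 1 = 5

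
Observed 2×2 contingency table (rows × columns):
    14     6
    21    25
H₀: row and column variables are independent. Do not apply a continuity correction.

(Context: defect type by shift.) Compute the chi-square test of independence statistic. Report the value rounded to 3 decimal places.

test statistic = 3.318

Row totals [20, 46], col totals [35, 31], n=66
χ² = (14−10.61)²/10.61 + (6−9.39)²/9.39 + (21−24.39)²/24.39 + (25−21.61)²/21.61 = 3.3176
df = 1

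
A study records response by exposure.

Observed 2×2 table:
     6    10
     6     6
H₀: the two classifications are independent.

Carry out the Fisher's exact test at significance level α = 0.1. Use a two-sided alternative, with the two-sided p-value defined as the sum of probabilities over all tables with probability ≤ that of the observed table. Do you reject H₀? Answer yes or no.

reject H₀: no

Margins: r₁=16, r₂=12, c₁=12, c₂=16, n=28
p_obs = C(16,6)·C(12,6)/C(28,12); sum pmf over tables with pmf ≤ p_obs
p-value (two-sided) = 0.70217
At α=0.1: p ≥ α → fail to reject H₀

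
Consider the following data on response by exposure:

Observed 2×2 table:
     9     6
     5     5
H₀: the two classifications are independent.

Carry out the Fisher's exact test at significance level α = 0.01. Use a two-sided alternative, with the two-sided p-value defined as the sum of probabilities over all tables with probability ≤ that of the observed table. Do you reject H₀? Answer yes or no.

Margins: r₁=15, r₂=10, c₁=14, c₂=11, n=25
p_obs = C(15,9)·C(10,5)/C(25,14); sum pmf over tables with pmf ≤ p_obs
p-value (two-sided) = 0.69683
At α=0.01: p ≥ α → fail to reject H₀

reject H₀: no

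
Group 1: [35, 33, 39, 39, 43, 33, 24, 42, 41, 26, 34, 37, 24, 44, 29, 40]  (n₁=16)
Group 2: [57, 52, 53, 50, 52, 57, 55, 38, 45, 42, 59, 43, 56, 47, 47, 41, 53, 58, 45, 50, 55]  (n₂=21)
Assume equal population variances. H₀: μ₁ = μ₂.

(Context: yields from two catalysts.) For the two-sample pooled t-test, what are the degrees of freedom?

df = n₁ + n₂ − 2 = 16 + 21 − 2 = 35

degrees of freedom = 35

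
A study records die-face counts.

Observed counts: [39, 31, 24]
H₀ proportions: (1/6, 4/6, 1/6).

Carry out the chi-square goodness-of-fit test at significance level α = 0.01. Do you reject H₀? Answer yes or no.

reject H₀: yes

n = 94; E_i = n·p_i = [15.67, 62.67, 15.67]
χ² = (39−15.67)²/15.67 + (31−62.67)²/62.67 + (24−15.67)²/15.67 = 55.1862
df = 2
p-value (upper-tail) = 0.00000
At α=0.01: p < α → reject H₀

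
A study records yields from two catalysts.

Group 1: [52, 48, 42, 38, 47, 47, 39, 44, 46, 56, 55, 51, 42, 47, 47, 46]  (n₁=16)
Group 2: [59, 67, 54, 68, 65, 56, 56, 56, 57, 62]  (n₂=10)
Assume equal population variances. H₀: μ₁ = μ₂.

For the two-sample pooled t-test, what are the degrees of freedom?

df = n₁ + n₂ − 2 = 16 + 10 − 2 = 24

degrees of freedom = 24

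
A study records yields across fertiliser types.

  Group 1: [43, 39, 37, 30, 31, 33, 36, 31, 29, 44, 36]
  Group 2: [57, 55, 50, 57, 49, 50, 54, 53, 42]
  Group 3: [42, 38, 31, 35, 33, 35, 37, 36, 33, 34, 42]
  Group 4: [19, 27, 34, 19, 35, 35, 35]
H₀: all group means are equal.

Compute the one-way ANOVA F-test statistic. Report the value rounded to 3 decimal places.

Group means [35.36, 51.89, 36.00, 29.14], grand mean 38.316
SSB = Σnᵢ(x̄ᵢ−x̄)² = 2401.919; SSW = ΣΣ(x−x̄ᵢ)² = 906.291
MSB = 2401.919/3 = 800.6397; MSW = 906.291/34 = 26.6556
F = MSB/MSW = 30.0364
df = (3, 34)

test statistic = 30.036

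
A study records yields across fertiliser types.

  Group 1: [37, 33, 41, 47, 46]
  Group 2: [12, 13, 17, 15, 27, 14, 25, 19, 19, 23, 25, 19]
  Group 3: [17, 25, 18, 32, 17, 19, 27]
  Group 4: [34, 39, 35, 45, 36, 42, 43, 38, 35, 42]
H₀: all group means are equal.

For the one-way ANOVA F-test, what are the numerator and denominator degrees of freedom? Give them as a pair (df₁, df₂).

degrees of freedom = [3, 30]

k = 4 groups, N = 34 total
df = (k−1, N−k) = (4−1, 34−4) = (3, 30)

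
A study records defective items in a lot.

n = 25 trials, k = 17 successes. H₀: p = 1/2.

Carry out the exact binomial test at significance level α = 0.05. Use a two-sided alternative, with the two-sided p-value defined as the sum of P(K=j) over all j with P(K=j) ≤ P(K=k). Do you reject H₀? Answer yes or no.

reject H₀: no

Exact binomial: n=25, k=17, p₀=1/2=0.5000
P(X=j) = C(n,j)·p₀^j·(1−p₀)^(n−j); p = Σ P(X=j) over j with P(X=j) ≤ P(X=17)
p-value (two-sided) = 0.10775
At α=0.05: p ≥ α → fail to reject H₀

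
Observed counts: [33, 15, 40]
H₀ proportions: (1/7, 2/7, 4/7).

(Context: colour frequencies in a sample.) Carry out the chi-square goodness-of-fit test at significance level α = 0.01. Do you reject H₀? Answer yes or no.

n = 88; E_i = n·p_i = [12.57, 25.14, 50.29]
χ² = (33−12.57)²/12.57 + (15−25.14)²/25.14 + (40−50.29)²/50.29 = 39.3920
df = 2
p-value (upper-tail) = 0.00000
At α=0.01: p < α → reject H₀

reject H₀: yes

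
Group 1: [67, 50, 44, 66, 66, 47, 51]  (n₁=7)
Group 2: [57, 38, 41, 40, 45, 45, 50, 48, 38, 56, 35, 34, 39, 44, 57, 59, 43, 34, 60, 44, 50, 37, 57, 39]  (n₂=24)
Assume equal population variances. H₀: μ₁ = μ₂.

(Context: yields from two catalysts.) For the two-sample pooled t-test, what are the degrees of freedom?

df = n₁ + n₂ − 2 = 7 + 24 − 2 = 29

degrees of freedom = 29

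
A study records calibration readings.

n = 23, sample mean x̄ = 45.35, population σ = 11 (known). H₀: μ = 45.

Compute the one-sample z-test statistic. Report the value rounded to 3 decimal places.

SE = σ/√n = 11/√23 = 2.2937
z = (x̄−μ₀)/SE = (45.35−45)/2.2937 = 0.1526

test statistic = 0.153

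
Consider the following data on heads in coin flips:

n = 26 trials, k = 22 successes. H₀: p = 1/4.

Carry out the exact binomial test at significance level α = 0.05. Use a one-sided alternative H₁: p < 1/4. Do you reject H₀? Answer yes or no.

reject H₀: no

Exact binomial: n=26, k=22, p₀=1/4=0.2500
P(X≤22) from Σ C(n,i)·p₀^i·(1−p₀)^(n−i)
p-value (one-sided, H₁ less) = 1.00000
At α=0.05: p ≥ α → fail to reject H₀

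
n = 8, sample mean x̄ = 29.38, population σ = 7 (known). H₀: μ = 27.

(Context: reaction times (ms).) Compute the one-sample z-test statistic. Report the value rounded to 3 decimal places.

SE = σ/√n = 7/√8 = 2.4749
z = (x̄−μ₀)/SE = (29.38−27)/2.4749 = 0.9617

test statistic = 0.962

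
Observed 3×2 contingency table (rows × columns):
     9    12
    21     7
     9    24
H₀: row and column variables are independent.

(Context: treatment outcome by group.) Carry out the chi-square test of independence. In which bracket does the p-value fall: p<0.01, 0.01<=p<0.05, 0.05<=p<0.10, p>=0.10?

Row totals [21, 28, 33], col totals [39, 43], n=82
χ² = (9−9.99)²/9.99 + (12−11.01)²/11.01 + (21−13.32)²/13.32 + (7−14.68)²/14.68 + (9−15.70)²/15.70 + (24−17.30)²/17.30 = 14.0851
df = 2
p-value (upper-tail) = 0.00087
→ bracket: p<0.01

p-value bracket: p<0.01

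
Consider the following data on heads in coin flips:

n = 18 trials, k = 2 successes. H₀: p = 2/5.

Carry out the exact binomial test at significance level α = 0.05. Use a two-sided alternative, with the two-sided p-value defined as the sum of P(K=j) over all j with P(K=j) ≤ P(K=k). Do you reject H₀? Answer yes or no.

reject H₀: yes

Exact binomial: n=18, k=2, p₀=2/5=0.4000
P(X=j) = C(n,j)·p₀^j·(1−p₀)^(n−j); p = Σ P(X=j) over j with P(X=j) ≤ P(X=2)
p-value (two-sided) = 0.01398
At α=0.05: p < α → reject H₀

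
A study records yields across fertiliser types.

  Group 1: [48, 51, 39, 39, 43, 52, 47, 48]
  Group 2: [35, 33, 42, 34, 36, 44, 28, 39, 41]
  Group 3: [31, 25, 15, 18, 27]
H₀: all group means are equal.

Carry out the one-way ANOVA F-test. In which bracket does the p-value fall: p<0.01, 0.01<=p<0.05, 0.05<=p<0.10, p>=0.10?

p-value bracket: p<0.01

Group means [45.88, 36.89, 23.20], grand mean 37.045
SSB = Σnᵢ(x̄ᵢ−x̄)² = 1582.391; SSW = ΣΣ(x−x̄ᵢ)² = 554.564
MSB = 1582.391/2 = 791.1953; MSW = 554.564/19 = 29.1876
F = MSB/MSW = 27.1073
df = (2, 19)
p-value (upper-tail) = 0.00000
→ bracket: p<0.01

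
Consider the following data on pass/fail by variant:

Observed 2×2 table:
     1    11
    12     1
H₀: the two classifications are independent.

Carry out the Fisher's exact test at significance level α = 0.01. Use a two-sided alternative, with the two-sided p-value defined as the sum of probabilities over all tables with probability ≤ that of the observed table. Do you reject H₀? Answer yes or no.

Margins: r₁=12, r₂=13, c₁=13, c₂=12, n=25
p_obs = C(12,1)·C(13,12)/C(25,13); sum pmf over tables with pmf ≤ p_obs
p-value (two-sided) = 0.00003
At α=0.01: p < α → reject H₀

reject H₀: yes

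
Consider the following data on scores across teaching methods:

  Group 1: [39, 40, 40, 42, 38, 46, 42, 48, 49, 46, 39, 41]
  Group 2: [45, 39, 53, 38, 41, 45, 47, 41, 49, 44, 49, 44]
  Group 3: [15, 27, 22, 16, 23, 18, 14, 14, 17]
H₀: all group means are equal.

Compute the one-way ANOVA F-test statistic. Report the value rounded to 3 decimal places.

Group means [42.50, 44.58, 18.44], grand mean 36.697
SSB = Σnᵢ(x̄ᵢ−x̄)² = 4148.831; SSW = ΣΣ(x−x̄ᵢ)² = 540.139
MSB = 4148.831/2 = 2074.4154; MSW = 540.139/30 = 18.0046
F = MSB/MSW = 115.2157
df = (2, 30)

test statistic = 115.216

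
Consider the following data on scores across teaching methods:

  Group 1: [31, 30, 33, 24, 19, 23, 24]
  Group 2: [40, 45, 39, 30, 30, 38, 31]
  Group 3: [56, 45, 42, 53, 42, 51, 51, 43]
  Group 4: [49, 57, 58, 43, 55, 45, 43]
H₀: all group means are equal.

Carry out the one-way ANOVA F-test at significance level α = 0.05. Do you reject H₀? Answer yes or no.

Group means [26.29, 36.14, 47.88, 50.00], grand mean 40.345
SSB = Σnᵢ(x̄ᵢ−x̄)² = 2613.391; SSW = ΣΣ(x−x̄ᵢ)² = 837.161
MSB = 2613.391/3 = 871.1303; MSW = 837.161/25 = 33.4864
F = MSB/MSW = 26.0144
df = (3, 25)
p-value (upper-tail) = 0.00000
At α=0.05: p < α → reject H₀

reject H₀: yes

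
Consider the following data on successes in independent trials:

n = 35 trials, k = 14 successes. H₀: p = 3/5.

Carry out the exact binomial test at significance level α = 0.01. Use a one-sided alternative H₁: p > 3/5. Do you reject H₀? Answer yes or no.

Exact binomial: n=35, k=14, p₀=3/5=0.6000
P(X≥14) from Σ C(n,i)·p₀^i·(1−p₀)^(n−i)
p-value (one-sided, H₁ greater) = 0.99474
At α=0.01: p ≥ α → fail to reject H₀

reject H₀: no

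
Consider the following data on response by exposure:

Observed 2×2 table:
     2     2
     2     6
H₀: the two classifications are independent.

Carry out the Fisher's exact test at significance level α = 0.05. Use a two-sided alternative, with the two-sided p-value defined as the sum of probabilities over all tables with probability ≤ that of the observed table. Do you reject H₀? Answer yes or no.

Margins: r₁=4, r₂=8, c₁=4, c₂=8, n=12
p_obs = C(4,2)·C(8,2)/C(12,4); sum pmf over tables with pmf ≤ p_obs
p-value (two-sided) = 0.54747
At α=0.05: p ≥ α → fail to reject H₀

reject H₀: no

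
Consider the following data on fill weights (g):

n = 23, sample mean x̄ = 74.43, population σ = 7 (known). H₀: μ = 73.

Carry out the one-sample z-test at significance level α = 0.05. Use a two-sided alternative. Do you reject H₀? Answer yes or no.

reject H₀: no

SE = σ/√n = 7/√23 = 1.4596
z = (x̄−μ₀)/SE = (74.43−73)/1.4596 = 0.9797
p-value (two-sided) = 0.32722
At α=0.05: p ≥ α → fail to reject H₀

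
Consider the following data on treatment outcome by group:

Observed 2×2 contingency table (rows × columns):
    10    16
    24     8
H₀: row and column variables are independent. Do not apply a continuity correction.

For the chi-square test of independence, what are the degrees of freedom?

df = (r−1)(c−1) = (2−1)·(2−1) = 1

degrees of freedom = 1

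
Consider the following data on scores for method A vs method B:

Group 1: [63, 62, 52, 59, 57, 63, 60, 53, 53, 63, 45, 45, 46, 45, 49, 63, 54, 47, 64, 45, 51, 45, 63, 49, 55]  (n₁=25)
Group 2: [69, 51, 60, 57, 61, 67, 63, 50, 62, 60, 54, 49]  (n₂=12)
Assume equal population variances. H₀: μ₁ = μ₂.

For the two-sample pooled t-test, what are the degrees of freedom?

df = n₁ + n₂ − 2 = 25 + 12 − 2 = 35

degrees of freedom = 35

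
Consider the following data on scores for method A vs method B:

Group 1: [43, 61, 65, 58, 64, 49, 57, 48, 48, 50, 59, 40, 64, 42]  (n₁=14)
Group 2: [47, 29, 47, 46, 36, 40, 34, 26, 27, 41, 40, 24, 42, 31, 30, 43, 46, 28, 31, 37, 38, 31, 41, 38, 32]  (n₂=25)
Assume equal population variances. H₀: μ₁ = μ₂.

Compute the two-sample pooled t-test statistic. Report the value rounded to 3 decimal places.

test statistic = 6.731

x̄₁=53.429, s₁=8.724, n₁=14
x̄₂=36.200, s₂=7.030, n₂=25
s_p² = [13·8.724² + 24·7.030²]/37 = 58.7954
SE = √(s_p²·(1/14+1/25)) = 2.5596
t = (53.429−36.200)/2.5596 = 6.7310
df = 37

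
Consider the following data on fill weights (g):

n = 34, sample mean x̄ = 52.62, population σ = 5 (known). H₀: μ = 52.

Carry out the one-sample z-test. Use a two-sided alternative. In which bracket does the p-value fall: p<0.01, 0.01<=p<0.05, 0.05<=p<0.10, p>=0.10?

p-value bracket: p>=0.10

SE = σ/√n = 5/√34 = 0.8575
z = (x̄−μ₀)/SE = (52.62−52)/0.8575 = 0.7230
p-value (two-sided) = 0.46966
→ bracket: p>=0.10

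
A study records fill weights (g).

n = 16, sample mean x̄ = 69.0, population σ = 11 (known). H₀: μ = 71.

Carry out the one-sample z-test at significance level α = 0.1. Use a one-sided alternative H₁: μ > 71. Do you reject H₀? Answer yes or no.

SE = σ/√n = 11/√16 = 2.7500
z = (x̄−μ₀)/SE = (69.0−71)/2.7500 = -0.7273
p-value (one-sided, H₁ greater) = 0.76647
At α=0.1: p ≥ α → fail to reject H₀

reject H₀: no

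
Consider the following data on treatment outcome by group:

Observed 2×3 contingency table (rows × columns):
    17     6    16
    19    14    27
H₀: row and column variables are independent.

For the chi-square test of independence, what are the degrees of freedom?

degrees of freedom = 2

df = (r−1)(c−1) = (2−1)·(3−1) = 2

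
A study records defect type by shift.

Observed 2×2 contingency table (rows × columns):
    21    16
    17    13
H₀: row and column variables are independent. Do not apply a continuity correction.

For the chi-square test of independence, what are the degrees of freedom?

df = (r−1)(c−1) = (2−1)·(2−1) = 1

degrees of freedom = 1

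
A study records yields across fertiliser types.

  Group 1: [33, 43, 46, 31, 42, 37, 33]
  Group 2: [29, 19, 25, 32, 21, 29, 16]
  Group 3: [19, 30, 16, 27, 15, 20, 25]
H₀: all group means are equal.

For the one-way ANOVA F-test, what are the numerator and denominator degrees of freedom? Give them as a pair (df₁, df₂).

degrees of freedom = [2, 18]

k = 3 groups, N = 21 total
df = (k−1, N−k) = (3−1, 21−3) = (2, 18)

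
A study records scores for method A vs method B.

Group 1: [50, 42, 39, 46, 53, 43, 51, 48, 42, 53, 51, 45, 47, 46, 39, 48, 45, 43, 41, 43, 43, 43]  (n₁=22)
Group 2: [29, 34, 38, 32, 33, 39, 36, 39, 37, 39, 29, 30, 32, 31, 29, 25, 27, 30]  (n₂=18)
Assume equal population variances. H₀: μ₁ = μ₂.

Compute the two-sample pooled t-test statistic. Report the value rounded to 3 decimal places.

x̄₁=45.500, s₁=4.195, n₁=22
x̄₂=32.722, s₂=4.403, n₂=18
s_p² = [21·4.195² + 17·4.403²]/38 = 18.3977
SE = √(s_p²·(1/22+1/18)) = 1.3632
t = (45.500−32.722)/1.3632 = 9.3733
df = 38

test statistic = 9.373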